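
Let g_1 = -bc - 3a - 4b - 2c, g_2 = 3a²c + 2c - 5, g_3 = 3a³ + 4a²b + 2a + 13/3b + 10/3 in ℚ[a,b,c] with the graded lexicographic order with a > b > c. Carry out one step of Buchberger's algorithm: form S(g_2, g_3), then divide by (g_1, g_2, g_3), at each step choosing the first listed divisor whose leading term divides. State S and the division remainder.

S(g_2, g_3) = -4/3a²bc - 13/9bc - 5/3a - 10/9c; remainder on division = 0.

lcm(LM(g_2), LM(g_3)) = a³c.
S = (lcm/LT(g_2))·g_2 − (lcm/LT(g_3))·g_3 = -4/3a²bc - 13/9bc - 5/3a - 10/9c.
Reduce S modulo (g_1, g_2, g_3) in that order:
  leading term a²bc: subtract (4/3a²)·g_1 from -4/3a²bc - 13/9bc - 5/3a - 10/9c → 4a³ + 16/3a²b + 8/3a²c - 13/9bc - 5/3a - 10/9c
  leading term a³: subtract (4/3)·g_3 from 4a³ + 16/3a²b + 8/3a²c - 13/9bc - 5/3a - 10/9c → 8/3a²c - 13/9bc - 13/3a - 52/9b - 10/9c - 40/9
  leading term a²c: subtract (8/9)·g_2 from 8/3a²c - 13/9bc - 13/3a - 52/9b - 10/9c - 40/9 → -13/9bc - 13/3a - 52/9b - 26/9c
  leading term bc: subtract (13/9)·g_1 from -13/9bc - 13/3a - 52/9b - 26/9c → 0
The remainder is 0, so this S-polynomial contributes no new basis element.
An S-polynomial is built so that the two leading terms cancel; whether anything survives reduction is exactly the Gröbner-basis criterion.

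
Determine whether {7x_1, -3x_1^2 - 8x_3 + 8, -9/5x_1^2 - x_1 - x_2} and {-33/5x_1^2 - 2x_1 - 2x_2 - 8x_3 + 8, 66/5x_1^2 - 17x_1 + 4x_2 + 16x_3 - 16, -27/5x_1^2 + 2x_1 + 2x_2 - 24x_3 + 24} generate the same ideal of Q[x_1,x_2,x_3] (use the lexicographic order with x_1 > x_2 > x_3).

Yes, the ideals are equal.

Since reduced Gröbner bases are canonical representatives of ideals under a given ordering, it suffices to compute and compare them.
Buchberger on the first generating set:
f_1 = 7x_1, LT = x_1.
f_2 = -3x_1^2 - 8x_3 + 8, LT = x_1^2.
f_3 = -9/5x_1^2 - x_1 - x_2, LT = x_1^2.

S(f_1,f_2): lcm = x_1^2. S = -8/3x_3 + 8/3.
  leading term x_3: no divisor's leading term divides it; move -8/3x_3 to the remainder.
  leading term 1: no divisor's leading term divides it; move 8/3 to the remainder.
  remainder -8/3x_3 + 8/3 ≠ 0; add g_4 = -8/3x_3 + 8/3 to the basis.

S(f_1,f_3): lcm = x_1^2. S = -5/9x_1 - 5/9x_2.
  leading term x_1: subtract (-5/63)·f_1 from -5/9x_1 - 5/9x_2 → -5/9x_2
  leading term x_2: no divisor's leading term divides it; move -5/9x_2 to the remainder.
  remainder -5/9x_2 ≠ 0; add g_5 = -5/9x_2 to the basis.

The other S-polynomials (S(f_2,f_3), S(f_1,g_4), S(f_2,g_4), S(f_3,g_4), S(f_1,g_5), S(f_2,g_5), S(f_3,g_5), S(g_4,g_5)) all reduce to 0 modulo the current basis, so we have a Gröbner basis.
Inter-reduce: drop elements whose leading term is divisible by another's, tail-reduce, and make monic.
Reduced Gröbner basis: {x_1, x_2, x_3 - 1}.

Buchberger on the second generating set:
h_1 = -33/5x_1^2 - 2x_1 - 2x_2 - 8x_3 + 8, LT = x_1^2.
h_2 = 66/5x_1^2 - 17x_1 + 4x_2 + 16x_3 - 16, LT = x_1^2.
h_3 = -27/5x_1^2 + 2x_1 + 2x_2 - 24x_3 + 24, LT = x_1^2.

S(h_1,h_2): lcm = x_1^2. S = 35/22x_1.
  leading term x_1: no divisor's leading term divides it; move 35/22x_1 to the remainder.
  remainder 35/22x_1 ≠ 0; add k_4 = 35/22x_1 to the basis.

S(h_1,h_3): lcm = x_1^2. S = 200/297x_1 + 200/297x_2 - 320/99x_3 + 320/99.
  leading term x_1: subtract (80/189)·k_4 from 200/297x_1 + 200/297x_2 - 320/99x_3 + 320/99 → 200/297x_2 - 320/99x_3 + 320/99
  leading term x_2: no divisor's leading term divides it; move 200/297x_2 to the remainder.
  leading term x_3: no divisor's leading term divides it; move -320/99x_3 to the remainder.
  leading term 1: no divisor's leading term divides it; move 320/99 to the remainder.
  remainder 200/297x_2 - 320/99x_3 + 320/99 ≠ 0; add k_5 = 200/297x_2 - 320/99x_3 + 320/99 to the basis.

S(h_1,k_4): lcm = x_1^2. S = 10/33x_1 + 10/33x_2 + 40/33x_3 - 40/33.
  leading term x_1: subtract (4/21)·k_4 from 10/33x_1 + 10/33x_2 + 40/33x_3 - 40/33 → 10/33x_2 + 40/33x_3 - 40/33
  leading term x_2: subtract (9/20)·k_5 from 10/33x_2 + 40/33x_3 - 40/33 → 8/3x_3 - 8/3
  leading term x_3: no divisor's leading term divides it; move 8/3x_3 to the remainder.
  leading term 1: no divisor's leading term divides it; move -8/3 to the remainder.
  remainder 8/3x_3 - 8/3 ≠ 0; add k_6 = 8/3x_3 - 8/3 to the basis.

The other S-polynomials (S(h_2,h_3), S(h_2,k_4), S(h_3,k_4), S(h_1,k_5), S(h_2,k_5), S(h_3,k_5), S(k_4,k_5), S(h_1,k_6), S(h_2,k_6), S(h_3,k_6), S(k_4,k_6), S(k_5,k_6)) all reduce to 0 modulo the current basis, so we have a Gröbner basis.
Inter-reduce: drop elements whose leading term is divisible by another's, tail-reduce, and make monic.
Reduced Gröbner basis: {x_1, x_2, x_3 - 1}.

Same reduced basis, so the two generating sets span the same ideal.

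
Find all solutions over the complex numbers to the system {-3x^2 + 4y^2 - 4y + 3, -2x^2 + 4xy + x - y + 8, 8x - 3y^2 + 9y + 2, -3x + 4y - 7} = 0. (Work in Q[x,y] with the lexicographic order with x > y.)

Compute a lex Gröbner basis by Buchberger's algorithm.
f_1 = -3x^2 + 4y^2 - 4y + 3, LT = x^2.
f_2 = -2x^2 + 4xy + x - y + 8, LT = x^2.
f_3 = 8x - 3y^2 + 9y + 2, LT = x.
f_4 = -3x + 4y - 7, LT = x.

S(f_1,f_2): lcm = x^2. S = 2xy + 1/2x - 4/3y^2 + 5/6y + 3.
  leading term xy: subtract (1/4y)·f_3 from 2xy + 1/2x - 4/3y^2 + 5/6y + 3 → 1/2x + 3/4y^3 - 43/12y^2 + 1/3y + 3
  leading term x: subtract (1/16)·f_3 from 1/2x + 3/4y^3 - 43/12y^2 + 1/3y + 3 → 3/4y^3 - 163/48y^2 - 11/48y + 23/8
  leading term y^3: no divisor's leading term divides it; move 3/4y^3 to the remainder.
  leading term y^2: no divisor's leading term divides it; move -163/48y^2 to the remainder.
  leading term y: no divisor's leading term divides it; move -11/48y to the remainder.
  leading term 1: no divisor's leading term divides it; move 23/8 to the remainder.
  remainder 3/4y^3 - 163/48y^2 - 11/48y + 23/8 ≠ 0; add h_5 = 3/4y^3 - 163/48y^2 - 11/48y + 23/8 to the basis.

S(f_1,f_3): lcm = x^2. S = 3/8xy^2 - 9/8xy - 1/4x - 4/3y^2 + 4/3y - 1.
  leading term xy^2: subtract (3/64y^2)·f_3 from 3/8xy^2 - 9/8xy - 1/4x - 4/3y^2 + 4/3y - 1 → -9/8xy - 1/4x + 9/64y^4 - 27/64y^3 - 137/96y^2 + 4/3y - 1
  leading term xy: subtract (-9/64y)·f_3 from -9/8xy - 1/4x + 9/64y^4 - 27/64y^3 - 137/96y^2 + 4/3y - 1 → -1/4x + 9/64y^4 - 27/32y^3 - 31/192y^2 + 155/96y - 1
  leading term x: subtract (-1/32)·f_3 from -1/4x + 9/64y^4 - 27/32y^3 - 31/192y^2 + 155/96y - 1 → 9/64y^4 - 27/32y^3 - 49/192y^2 + 91/48y - 15/16
  leading term y^4: subtract (3/16y)·h_5 from 9/64y^4 - 27/32y^3 - 49/192y^2 + 91/48y - 15/16 → -53/256y^3 - 163/768y^2 + 521/384y - 15/16
  leading term y^3: subtract (-53/192)·h_5 from -53/256y^3 - 163/768y^2 + 521/384y - 15/16 → -10595/9216y^2 + 11921/9216y - 221/1536
  leading term y^2: no divisor's leading term divides it; move -10595/9216y^2 to the remainder.
  leading term y: no divisor's leading term divides it; move 11921/9216y to the remainder.
  leading term 1: no divisor's leading term divides it; move -221/1536 to the remainder.
  remainder -10595/9216y^2 + 11921/9216y - 221/1536 ≠ 0; add h_6 = -10595/9216y^2 + 11921/9216y - 221/1536 to the basis.

S(f_1,f_4): lcm = x^2. S = 4/3xy - 7/3x - 4/3y^2 + 4/3y - 1.
  leading term xy: subtract (1/6y)·f_3 from 4/3xy - 7/3x - 4/3y^2 + 4/3y - 1 → -7/3x + 1/2y^3 - 17/6y^2 + y - 1
  leading term x: subtract (-7/24)·f_3 from -7/3x + 1/2y^3 - 17/6y^2 + y - 1 → 1/2y^3 - 89/24y^2 + 29/8y - 5/12
  leading term y^3: subtract (2/3)·h_5 from 1/2y^3 - 89/24y^2 + 29/8y - 5/12 → -13/9y^2 + 34/9y - 7/3
  leading term y^2: subtract (1024/815)·h_6 from -13/9y^2 + 34/9y - 7/3 → 5263/2445y - 5263/2445
  leading term y: no divisor's leading term divides it; move 5263/2445y to the remainder.
  leading term 1: no divisor's leading term divides it; move -5263/2445 to the remainder.
  remainder 5263/2445y - 5263/2445 ≠ 0; add h_7 = 5263/2445y - 5263/2445 to the basis.

S(f_2,f_3): lcm = x^2. S = 3/8xy^2 - 25/8xy - 3/4x + 1/2y - 4.
  leading term xy^2: subtract (3/64y^2)·f_3 from 3/8xy^2 - 25/8xy - 3/4x + 1/2y - 4 → -25/8xy - 3/4x + 9/64y^4 - 27/64y^3 - 3/32y^2 + 1/2y - 4
  leading term xy: subtract (-25/64y)·f_3 from -25/8xy - 3/4x + 9/64y^4 - 27/64y^3 - 3/32y^2 + 1/2y - 4 → -3/4x + 9/64y^4 - 51/32y^3 + 219/64y^2 + 41/32y - 4
  leading term x: subtract (-3/32)·f_3 from -3/4x + 9/64y^4 - 51/32y^3 + 219/64y^2 + 41/32y - 4 → 9/64y^4 - 51/32y^3 + 201/64y^2 + 17/8y - 61/16
  leading term y^4: subtract (3/16y)·h_5 from 9/64y^4 - 51/32y^3 + 201/64y^2 + 17/8y - 61/16 → -245/256y^3 + 815/256y^2 + 203/128y - 61/16
  leading term y^3: subtract (-245/192)·h_5 from -245/256y^3 + 815/256y^2 + 203/128y - 61/16 → -10595/9216y^2 + 11921/9216y - 221/1536
  leading term y^2: subtract (1)·h_6 from -10595/9216y^2 + 11921/9216y - 221/1536 → 0
  remainder 0.

S(f_2,f_4): lcm = x^2. S = -2/3xy - 17/6x + 1/2y - 4.
  leading term xy: subtract (-1/12y)·f_3 from -2/3xy - 17/6x + 1/2y - 4 → -17/6x - 1/4y^3 + 3/4y^2 + 2/3y - 4
  leading term x: subtract (-17/48)·f_3 from -17/6x - 1/4y^3 + 3/4y^2 + 2/3y - 4 → -1/4y^3 - 5/16y^2 + 185/48y - 79/24
  leading term y^3: subtract (-1/3)·h_5 from -1/4y^3 - 5/16y^2 + 185/48y - 79/24 → -13/9y^2 + 34/9y - 7/3
  leading term y^2: subtract (1024/815)·h_6 from -13/9y^2 + 34/9y - 7/3 → 5263/2445y - 5263/2445
  leading term y: subtract (1)·h_7 from 5263/2445y - 5263/2445 → 0
  remainder 0.

S(f_3,f_4): lcm = x. S = -3/8y^2 + 59/24y - 25/12.
  leading term y^2: subtract (3456/10595)·h_6 from -3/8y^2 + 59/24y - 25/12 → 4979/2445y - 4979/2445
  leading term y: subtract (4979/5263)·h_7 from 4979/2445y - 4979/2445 → 0
  remainder 0.

S(f_1,h_5): leading monomials are coprime, so the S-polynomial reduces to 0 (Buchberger's first criterion).
S(f_2,h_5): leading monomials are coprime, so the S-polynomial reduces to 0 (Buchberger's first criterion).
S(f_3,h_5): leading monomials are coprime, so the S-polynomial reduces to 0 (Buchberger's first criterion).
S(f_4,h_5): leading monomials are coprime, so the S-polynomial reduces to 0 (Buchberger's first criterion).
S(f_1,h_6): leading monomials are coprime, so the S-polynomial reduces to 0 (Buchberger's first criterion).
S(f_2,h_6): leading monomials are coprime, so the S-polynomial reduces to 0 (Buchberger's first criterion).
S(f_3,h_6): leading monomials are coprime, so the S-polynomial reduces to 0 (Buchberger's first criterion).
S(f_4,h_6): leading monomials are coprime, so the S-polynomial reduces to 0 (Buchberger's first criterion).
S(h_5,h_6): lcm = y^3. S = -99833/29340y^2 - 12637/29340y + 23/6.
  leading term y^2: subtract (25557248/8634925)·h_6 from -99833/29340y^2 - 12637/29340y + 23/6 → -2829056/664225y + 2829056/664225
  leading term y: subtract (-8487168/4289345)·h_7 from -2829056/664225y + 2829056/664225 → 0
  remainder 0.

S(f_1,h_7): leading monomials are coprime, so the S-polynomial reduces to 0 (Buchberger's first criterion).
S(f_2,h_7): leading monomials are coprime, so the S-polynomial reduces to 0 (Buchberger's first criterion).
S(f_3,h_7): leading monomials are coprime, so the S-polynomial reduces to 0 (Buchberger's first criterion).
S(f_4,h_7): leading monomials are coprime, so the S-polynomial reduces to 0 (Buchberger's first criterion).
S(h_5,h_7): lcm = y^3. S = -127/36y^2 - 11/36y + 23/6.
  leading term y^2: subtract (32512/10595)·h_6 from -127/36y^2 - 11/36y + 23/6 → -3484/815y + 3484/815
  leading term y: subtract (-10452/5263)·h_7 from -3484/815y + 3484/815 → 0
  remainder 0.

S(h_6,h_7): lcm = y^2. S = -102/815y + 102/815.
  leading term y: subtract (-306/5263)·h_7 from -102/815y + 102/815 → 0
  remainder 0.

Every S-polynomial of the final basis reduces to 0, so we have a Gröbner basis.
Inter-reduce: drop elements whose leading term is divisible by another's, tail-reduce, and make monic.
Reduced Gröbner basis: {x + 1, y - 1}.

The lex basis is triangular: the last element involves only y. Solving y - 1 = 0 gives y ∈ {1}; substituting each value into the earlier elements determines the remaining variables.
  y = 1: the earlier basis element becomes x + 1 = 0, giving x = -1 — point (-1, 1).

{(-1, 1)}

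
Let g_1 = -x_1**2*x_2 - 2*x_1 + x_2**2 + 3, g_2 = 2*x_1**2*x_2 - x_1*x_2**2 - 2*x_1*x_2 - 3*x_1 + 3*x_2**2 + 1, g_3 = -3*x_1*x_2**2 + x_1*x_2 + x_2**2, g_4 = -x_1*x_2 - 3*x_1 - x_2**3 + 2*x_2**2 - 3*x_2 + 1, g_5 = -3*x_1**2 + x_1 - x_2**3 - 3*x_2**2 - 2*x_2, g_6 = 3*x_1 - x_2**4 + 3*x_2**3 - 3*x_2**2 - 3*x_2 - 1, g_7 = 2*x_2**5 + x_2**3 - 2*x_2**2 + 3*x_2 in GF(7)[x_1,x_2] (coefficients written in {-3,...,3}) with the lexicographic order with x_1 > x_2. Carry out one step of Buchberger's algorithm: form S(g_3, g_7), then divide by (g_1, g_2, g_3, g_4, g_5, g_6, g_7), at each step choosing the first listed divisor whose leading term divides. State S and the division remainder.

lcm(LM(g_3), LM(g_7)) = x_1*x_2**5.
S = (lcm/LT(g_3))·g_3 − (lcm/LT(g_7))·g_7 = 2*x_1*x_2**4 + 3*x_1*x_2**3 + x_1*x_2**2 + 2*x_1*x_2 + 2*x_2**5.
Reduce S modulo (g_1, g_2, g_3, g_4, g_5, g_6, g_7) in that order:
  leading term x_1*x_2**4: subtract (-3*x_2**2)·g_3 from 2*x_1*x_2**4 + 3*x_1*x_2**3 + x_1*x_2**2 + 2*x_1*x_2 + 2*x_2**5 → -x_1*x_2**3 + x_1*x_2**2 + 2*x_1*x_2 + 2*x_2**5 + 3*x_2**4
  leading term x_1*x_2**3: subtract (-2*x_2)·g_3 from -x_1*x_2**3 + x_1*x_2**2 + 2*x_1*x_2 + 2*x_2**5 + 3*x_2**4 → 3*x_1*x_2**2 + 2*x_1*x_2 + 2*x_2**5 + 3*x_2**4 + 2*x_2**3
  leading term x_1*x_2**2: subtract (-1)·g_3 from 3*x_1*x_2**2 + 2*x_1*x_2 + 2*x_2**5 + 3*x_2**4 + 2*x_2**3 → 3*x_1*x_2 + 2*x_2**5 + 3*x_2**4 + 2*x_2**3 + x_2**2
  leading term x_1*x_2: subtract (-3)·g_4 from 3*x_1*x_2 + 2*x_2**5 + 3*x_2**4 + 2*x_2**3 + x_2**2 → -2*x_1 + 2*x_2**5 + 3*x_2**4 - x_2**3 - 2*x_2 + 3
  leading term x_1: subtract (-3)·g_6 from -2*x_1 + 2*x_2**5 + 3*x_2**4 - x_2**3 - 2*x_2 + 3 → 2*x_2**5 + x_2**3 - 2*x_2**2 + 3*x_2
  leading term x_2**5: subtract (1)·g_7 from 2*x_2**5 + x_2**3 - 2*x_2**2 + 3*x_2 → 0
The remainder is 0, so this S-polynomial contributes no new basis element.

S(g_3, g_7) = 2*x_1*x_2**4 + 3*x_1*x_2**3 + x_1*x_2**2 + 2*x_1*x_2 + 2*x_2**5; remainder on division = 0.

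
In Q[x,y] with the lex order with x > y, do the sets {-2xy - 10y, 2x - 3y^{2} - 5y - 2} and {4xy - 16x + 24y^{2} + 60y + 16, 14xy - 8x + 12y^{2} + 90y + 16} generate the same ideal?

Since reduced Gröbner bases are canonical representatives of ideals under a given ordering, it suffices to compute and compare them.
Buchberger on the first generating set:
f_1 = -2xy - 10y, LT = xy.
f_2 = 2x - 3y^{2} - 5y - 2, LT = x.

S(f_1,f_2): lcm = xy. S = \tfrac{3}{2}y^{3} + \tfrac{5}{2}y^{2} + 6y.
  leading term y^{3}: no divisor's leading term divides it; move \tfrac{3}{2}y^{3} to the remainder.
  leading term y^{2}: no divisor's leading term divides it; move \tfrac{5}{2}y^{2} to the remainder.
  leading term y: no divisor's leading term divides it; move 6y to the remainder.
  remainder \tfrac{3}{2}y^{3} + \tfrac{5}{2}y^{2} + 6y ≠ 0; add g_3 = \tfrac{3}{2}y^{3} + \tfrac{5}{2}y^{2} + 6y to the basis.

The other S-polynomials (S(f_1,g_3), S(f_2,g_3)) all reduce to 0 modulo the current basis, so we have a Gröbner basis.
Inter-reduce: drop elements whose leading term is divisible by another's, tail-reduce, and make monic.
Reduced Gröbner basis: {x - \tfrac{3}{2}y^{2} - \tfrac{5}{2}y - 1, y^{3} + \tfrac{5}{3}y^{2} + 4y}.

Buchberger on the second generating set:
h_1 = 4xy - 16x + 24y^{2} + 60y + 16, LT = xy.
h_2 = 14xy - 8x + 12y^{2} + 90y + 16, LT = xy.

S(h_1,h_2): lcm = xy. S = -\tfrac{24}{7}x + \tfrac{36}{7}y^{2} + \tfrac{60}{7}y + \tfrac{20}{7}.
  leading term x: no divisor's leading term divides it; move -\tfrac{24}{7}x to the remainder.
  leading term y^{2}: no divisor's leading term divides it; move \tfrac{36}{7}y^{2} to the remainder.
  leading term y: no divisor's leading term divides it; move \tfrac{60}{7}y to the remainder.
  leading term 1: no divisor's leading term divides it; move \tfrac{20}{7} to the remainder.
  remainder -\tfrac{24}{7}x + \tfrac{36}{7}y^{2} + \tfrac{60}{7}y + \tfrac{20}{7} ≠ 0; add k_3 = -\tfrac{24}{7}x + \tfrac{36}{7}y^{2} + \tfrac{60}{7}y + \tfrac{20}{7} to the basis.

S(h_1,k_3): lcm = xy. S = -4x + \tfrac{3}{2}y^{3} + \tfrac{17}{2}y^{2} + \tfrac{95}{6}y + 4.
  leading term x: subtract (\tfrac{7}{6})·k_3 from -4x + \tfrac{3}{2}y^{3} + \tfrac{17}{2}y^{2} + \tfrac{95}{6}y + 4 → \tfrac{3}{2}y^{3} + \tfrac{5}{2}y^{2} + \tfrac{35}{6}y + \tfrac{2}{3}
  leading term y^{3}: no divisor's leading term divides it; move \tfrac{3}{2}y^{3} to the remainder.
  leading term y^{2}: no divisor's leading term divides it; move \tfrac{5}{2}y^{2} to the remainder.
  leading term y: no divisor's leading term divides it; move \tfrac{35}{6}y to the remainder.
  leading term 1: no divisor's leading term divides it; move \tfrac{2}{3} to the remainder.
  remainder \tfrac{3}{2}y^{3} + \tfrac{5}{2}y^{2} + \tfrac{35}{6}y + \tfrac{2}{3} ≠ 0; add k_4 = \tfrac{3}{2}y^{3} + \tfrac{5}{2}y^{2} + \tfrac{35}{6}y + \tfrac{2}{3} to the basis.

The other S-polynomials (S(h_2,k_3), S(h_1,k_4), S(h_2,k_4), S(k_3,k_4)) all reduce to 0 modulo the current basis, so we have a Gröbner basis.
Inter-reduce: drop elements whose leading term is divisible by another's, tail-reduce, and make monic.
Reduced Gröbner basis: {x - \tfrac{3}{2}y^{2} - \tfrac{5}{2}y - \tfrac{5}{6}, y^{3} + \tfrac{5}{3}y^{2} + \tfrac{35}{9}y + \tfrac{4}{9}}.

The bases are distinct; the ideals are different.

No, the ideals differ.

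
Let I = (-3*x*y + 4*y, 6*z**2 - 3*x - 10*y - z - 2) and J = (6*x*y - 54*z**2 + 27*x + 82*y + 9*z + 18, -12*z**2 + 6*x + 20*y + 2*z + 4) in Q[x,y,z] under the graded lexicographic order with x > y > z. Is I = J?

Yes, the ideals are equal.

Since reduced Gröbner bases are canonical representatives of ideals under a given ordering, it suffices to compute and compare them.
Buchberger on the first generating set:
f_1 = -3*x*y + 4*y, LT = x*y.
f_2 = 6*z**2 - 3*x - 10*y - z - 2, LT = z**2.

The S-polynomials (S(f_1,f_2)) all reduce to 0 modulo the current basis, so we have a Gröbner basis.
Inter-reduce: drop elements whose leading term is divisible by another's, tail-reduce, and make monic.
Reduced Gröbner basis: {x*y - 4/3*y, z**2 - 1/2*x - 5/3*y - 1/6*z - 1/3}.

Buchberger on the second generating set:
h_1 = 6*x*y - 54*z**2 + 27*x + 82*y + 9*z + 18, LT = x*y.
h_2 = -12*z**2 + 6*x + 20*y + 2*z + 4, LT = z**2.

The S-polynomials (S(h_1,h_2)) all reduce to 0 modulo the current basis, so we have a Gröbner basis.
Inter-reduce: drop elements whose leading term is divisible by another's, tail-reduce, and make monic.
Reduced Gröbner basis: {x*y - 4/3*y, z**2 - 1/2*x - 5/3*y - 1/6*z - 1/3}.

The two bases agree; hence the ideals are identical.
The same test decides containment: I ⊆ J iff every generator of I reduces to 0 modulo a Gröbner basis of J.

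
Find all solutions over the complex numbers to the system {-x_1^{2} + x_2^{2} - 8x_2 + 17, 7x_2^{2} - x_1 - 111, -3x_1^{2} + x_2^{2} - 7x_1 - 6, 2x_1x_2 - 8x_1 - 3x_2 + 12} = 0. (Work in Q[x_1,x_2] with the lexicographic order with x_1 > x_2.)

Compute a lex Gröbner basis by Buchberger's algorithm.
f_1 = -x_1^{2} + x_2^{2} - 8x_2 + 17, LT = x_1^{2}.
f_2 = -x_1 + 7x_2^{2} - 111, LT = x_1.
f_3 = -3x_1^{2} - 7x_1 + x_2^{2} - 6, LT = x_1^{2}.
f_4 = 2x_1x_2 - 8x_1 - 3x_2 + 12, LT = x_1x_2.

S(f_1,f_2): lcm = x_1^{2}. S = 7x_1x_2^{2} - 111x_1 - x_2^{2} + 8x_2 - 17.
  reduce S modulo (f_1, f_2, f_3, f_4):
  remainder 49x_2^{4} - 1555x_2^{2} + 8x_2 + 12304 ≠ 0; add h_5 = 49x_2^{4} - 1555x_2^{2} + 8x_2 + 12304 to the basis.

S(f_1,f_3): lcm = x_1^{2}. S = -\tfrac{7}{3}x_1 - \tfrac{2}{3}x_2^{2} + 8x_2 - 19.
  reduce S modulo (f_1, f_2, f_3, f_4, h_5):
  remainder -17x_2^{2} + 8x_2 + 240 ≠ 0; add h_6 = -17x_2^{2} + 8x_2 + 240 to the basis.

S(f_1,f_4): lcm = x_1^{2}x_2. S = 4x_1^{2} + \tfrac{3}{2}x_1x_2 - 6x_1 - x_2^{3} + 8x_2^{2} - 17x_2.
  reduce S modulo (f_1, f_2, f_3, f_4, h_5, h_6):
  remainder -\tfrac{53983}{578}x_2 + \tfrac{107966}{289} ≠ 0; add h_7 = -\tfrac{53983}{578}x_2 + \tfrac{107966}{289} to the basis.

The other S-polynomials (S(f_2,f_3), S(f_2,f_4), S(f_3,f_4), S(f_1,h_5), S(f_2,h_5), S(f_3,h_5), S(f_4,h_5), S(f_1,h_6), S(f_2,h_6), S(f_3,h_6), S(f_4,h_6), S(h_5,h_6), S(f_1,h_7), S(f_2,h_7), S(f_3,h_7), S(f_4,h_7), S(h_5,h_7), S(h_6,h_7)) all reduce to 0 modulo the current basis, so we have a Gröbner basis.
Inter-reduce: drop elements whose leading term is divisible by another's, tail-reduce, and make monic.
Reduced Gröbner basis: {x_1 - 1, x_2 - 4}.

From the last basis element, x_2 - 4 = 0, so x_2 takes values in {4}. Each choice, substituted upward through the basis, yields the corresponding point(s) of the solution set.
  x_2 = 4: the earlier basis element becomes x_1 - 1 = 0, giving x_1 = 1 — point (1, 4).

{(1, 4)}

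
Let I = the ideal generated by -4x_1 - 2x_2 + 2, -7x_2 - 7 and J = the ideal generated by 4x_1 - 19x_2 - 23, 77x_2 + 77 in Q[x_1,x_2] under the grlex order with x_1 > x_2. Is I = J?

Yes, the ideals are equal.

Since reduced Gröbner bases are canonical representatives of ideals under a given ordering, it suffices to compute and compare them.
Buchberger on the first generating set:
f_1 = -4x_1 - 2x_2 + 2, LT = x_1.
f_2 = -7x_2 - 7, LT = x_2.

S(f_1,f_2): leading monomials are coprime, so the S-polynomial reduces to 0 (Buchberger's first criterion).
Every S-polynomial of the final basis reduces to 0, so we have a Gröbner basis.
Inter-reduce: drop elements whose leading term is divisible by another's, tail-reduce, and make monic.
Reduced Gröbner basis: {x_1 - 1, x_2 + 1}.

Buchberger on the second generating set:
h_1 = 4x_1 - 19x_2 - 23, LT = x_1.
h_2 = 77x_2 + 77, LT = x_2.

S(h_1,h_2): leading monomials are coprime, so the S-polynomial reduces to 0 (Buchberger's first criterion).
Every S-polynomial of the final basis reduces to 0, so we have a Gröbner basis.
Inter-reduce: drop elements whose leading term is divisible by another's, tail-reduce, and make monic.
Reduced Gröbner basis: {x_1 - 1, x_2 + 1}.

These coincide, so the ideals are equal.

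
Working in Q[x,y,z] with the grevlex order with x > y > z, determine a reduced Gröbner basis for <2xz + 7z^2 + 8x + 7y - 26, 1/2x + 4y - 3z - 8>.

G = {yz - 19/16z^2 + 57/16y - 5z - 51/8, x + 8y - 6z - 16}

f_1 = 2xz + 7z^2 + 8x + 7y - 26, LT = xz.
f_2 = 1/2x + 4y - 3z - 8, LT = x.

S(f_1,f_2): lcm = xz. S = -8yz + 19/2z^2 + 4x + 7/2y + 16z - 13.
  leading term yz: no divisor's leading term divides it; move -8yz to the remainder.
  leading term z^2: no divisor's leading term divides it; move 19/2z^2 to the remainder.
  leading term x: subtract (8)·f_2 from 4x + 7/2y + 16z - 13 → -57/2y + 40z + 51
  leading term y: no divisor's leading term divides it; move -57/2y to the remainder.
  leading term z: no divisor's leading term divides it; move 40z to the remainder.
  leading term 1: no divisor's leading term divides it; move 51 to the remainder.
  remainder -8yz + 19/2z^2 - 57/2y + 40z + 51 ≠ 0; add g_3 = -8yz + 19/2z^2 - 57/2y + 40z + 51 to the basis.

The other S-polynomials (S(f_1,g_3), S(f_2,g_3)) all reduce to 0 modulo the current basis, so we have a Gröbner basis.
Inter-reduce: drop elements whose leading term is divisible by another's, tail-reduce, and make monic.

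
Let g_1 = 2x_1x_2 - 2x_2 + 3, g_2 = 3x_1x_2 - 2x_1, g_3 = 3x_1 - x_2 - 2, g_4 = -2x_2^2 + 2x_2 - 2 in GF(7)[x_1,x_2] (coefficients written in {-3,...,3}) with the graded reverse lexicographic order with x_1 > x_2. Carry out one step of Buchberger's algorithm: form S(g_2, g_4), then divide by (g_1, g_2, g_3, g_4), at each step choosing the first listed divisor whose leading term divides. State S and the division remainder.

S(g_2, g_4) = -2x_1x_2 - x_1; remainder on division = 0.

lcm(LM(g_2), LM(g_4)) = x_1x_2^2.
S = (lcm/LT(g_2))·g_2 − (lcm/LT(g_4))·g_4 = -2x_1x_2 - x_1.
Reduce S modulo (g_1, g_2, g_3, g_4) in that order:
  leading term x_1x_2: subtract (-1)·g_1 from -2x_1x_2 - x_1 → -x_1 - 2x_2 + 3
  leading term x_1: subtract (2)·g_3 from -x_1 - 2x_2 + 3 → 0
The remainder is 0, so this S-polynomial contributes no new basis element.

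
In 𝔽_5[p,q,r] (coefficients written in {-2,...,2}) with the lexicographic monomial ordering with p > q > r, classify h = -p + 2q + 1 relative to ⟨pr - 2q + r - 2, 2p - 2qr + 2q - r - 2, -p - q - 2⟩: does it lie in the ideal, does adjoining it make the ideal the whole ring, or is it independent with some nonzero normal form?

First compute the reduced Gröbner basis of I by Buchberger's algorithm.
f_1 = pr - 2q + r - 2, LT = pr.
f_2 = 2p - 2qr + 2q - r - 2, LT = p.
f_3 = -p - q - 2, LT = p.

S(f_1,f_2): lcm = pr. S = qr² - qr - 2q - 2r² + 2r - 2.
  leading term qr²: no divisor's leading term divides it; move qr² to the remainder.
  leading term qr: no divisor's leading term divides it; move -qr to the remainder.
  leading term q: no divisor's leading term divides it; move -2q to the remainder.
  leading term r²: no divisor's leading term divides it; move -2r² to the remainder.
  leading term r: no divisor's leading term divides it; move 2r to the remainder.
  leading term 1: no divisor's leading term divides it; move -2 to the remainder.
  remainder qr² - qr - 2q - 2r² + 2r - 2 ≠ 0; add k_4 = qr² - qr - 2q - 2r² + 2r - 2 to the basis.

S(f_1,f_3): lcm = pr. S = -qr - 2q - r - 2.
  leading term qr: no divisor's leading term divides it; move -qr to the remainder.
  leading term q: no divisor's leading term divides it; move -2q to the remainder.
  leading term r: no divisor's leading term divides it; move -r to the remainder.
  leading term 1: no divisor's leading term divides it; move -2 to the remainder.
  remainder -qr - 2q - r - 2 ≠ 0; add k_5 = -qr - 2q - r - 2 to the basis.

S(f_2,f_3): lcm = p. S = -qr + 2r + 2.
  leading term qr: subtract (1)·k_5 from -qr + 2r + 2 → 2q - 2r - 1
  leading term q: no divisor's leading term divides it; move 2q to the remainder.
  leading term r: no divisor's leading term divides it; move -2r to the remainder.
  leading term 1: no divisor's leading term divides it; move -1 to the remainder.
  remainder 2q - 2r - 1 ≠ 0; add k_6 = 2q - 2r - 1 to the basis.

S(k_4,k_5): lcm = qr². S = 2qr - 2q + 2r² - 2.
  leading term qr: subtract (-2)·k_5 from 2qr - 2q + 2r² - 2 → -q + 2r² - 2r - 1
  leading term q: subtract (2)·k_6 from -q + 2r² - 2r - 1 → 2r² + 2r + 1
  leading term r²: no divisor's leading term divides it; move 2r² to the remainder.
  leading term r: no divisor's leading term divides it; move 2r to the remainder.
  leading term 1: no divisor's leading term divides it; move 1 to the remainder.
  remainder 2r² + 2r + 1 ≠ 0; add k_7 = 2r² + 2r + 1 to the basis.

The other S-polynomials (S(f_1,k_4), S(f_2,k_4), S(f_3,k_4), S(f_1,k_5), S(f_2,k_5), S(f_3,k_5), S(f_1,k_6), S(f_2,k_6), S(f_3,k_6), S(k_4,k_6), S(k_5,k_6), S(f_1,k_7), S(f_2,k_7), S(f_3,k_7), S(k_4,k_7), S(k_5,k_7), S(k_6,k_7)) all reduce to 0 modulo the current basis, so we have a Gröbner basis.
Inter-reduce: drop elements whose leading term is divisible by another's, tail-reduce, and make monic.
Reduced Gröbner basis: {p + r, q - r + 2, r² + r - 2}.
Label its elements g_1 = p + r, g_2 = q - r + 2, g_3 = r² + r - 2.

Reduce h = -p + 2q + 1 modulo G:
  leading term p: subtract (-1)·g_1 from -p + 2q + 1 → 2q + r + 1
  leading term q: subtract (2)·g_2 from 2q + r + 1 → -2r + 2
  leading term r: no divisor's leading term divides it; move -2r to the remainder.
  leading term 1: no divisor's leading term divides it; move 2 to the remainder.
  normal form = -2r + 2.
The normal form is nonzero, so h ∉ I. Since h minus its normal form lies in I, I + (h) = I + (n) where n = -2r + 2; decide whether this ideal is the whole ring.
Run Buchberger on G together with n (pairs among the g_i already reduce to 0 since G is a Gröbner basis):
g_1 = p + r, LT = p.
g_2 = q - r + 2, LT = q.
g_3 = r² + r - 2, LT = r².
n = -2r + 2, LT = r.

The S-polynomials (S(g_1,g_2), S(g_1,g_3), S(g_1,n), S(g_2,g_3), S(g_2,n), S(g_3,n)) all reduce to 0 modulo the current basis, so we have a Gröbner basis.
Inter-reduce: drop elements whose leading term is divisible by another's, tail-reduce, and make monic.
Reduced Gröbner basis: {p + 1, q + 1, r - 1}.
The reduced Gröbner basis of I + (h) is {p + 1, q + 1, r - 1} ≠ {1}, a proper ideal, so the enlarged system stays consistent: h is independent of I, with normal form -2r + 2.

-p + 2q + 1 is independent of I; its normal form modulo I is -2r + 2.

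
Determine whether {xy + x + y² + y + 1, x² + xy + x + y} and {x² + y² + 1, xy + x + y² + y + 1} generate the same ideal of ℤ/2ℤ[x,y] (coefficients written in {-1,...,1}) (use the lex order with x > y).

Yes, the ideals are equal.

Two ideals are equal iff their reduced Gröbner bases coincide (the reduced basis is unique for a fixed ordering).
Buchberger on the first generating set:
f_1 = xy + x + y² + y + 1, LT = xy.
f_2 = x² + xy + x + y, LT = x².

S(f_1,f_2): lcm = x²y. S = x² + x + y².
  leading term x²: subtract (1)·f_2 from x² + x + y² → xy + y² + y
  leading term xy: subtract (1)·f_1 from xy + y² + y → x + 1
  leading term x: no divisor's leading term divides it; move x to the remainder.
  leading term 1: no divisor's leading term divides it; move 1 to the remainder.
  remainder x + 1 ≠ 0; add g_3 = x + 1 to the basis.

S(f_1,g_3): lcm = xy. S = x + y² + 1.
  leading term x: subtract (1)·g_3 from x + y² + 1 → y²
  leading term y²: no divisor's leading term divides it; move y² to the remainder.
  remainder y² ≠ 0; add g_4 = y² to the basis.

The other S-polynomials (S(f_2,g_3), S(f_1,g_4), S(f_2,g_4), S(g_3,g_4)) all reduce to 0 modulo the current basis, so we have a Gröbner basis.
Inter-reduce: drop elements whose leading term is divisible by another's, tail-reduce, and make monic.
Reduced Gröbner basis: {x + 1, y²}.

Buchberger on the second generating set:
h_1 = x² + y² + 1, LT = x².
h_2 = xy + x + y² + y + 1, LT = xy.

S(h_1,h_2): lcm = x²y. S = x² + xy² + xy + x + y³ + y.
  leading term x²: subtract (1)·h_1 from x² + xy² + xy + x + y³ + y → xy² + xy + x + y³ + y² + y + 1
  leading term xy²: subtract (y)·h_2 from xy² + xy + x + y³ + y² + y + 1 → x + 1
  leading term x: no divisor's leading term divides it; move x to the remainder.
  leading term 1: no divisor's leading term divides it; move 1 to the remainder.
  remainder x + 1 ≠ 0; add k_3 = x + 1 to the basis.

S(h_1,k_3): lcm = x². S = x + y² + 1.
  leading term x: subtract (1)·k_3 from x + y² + 1 → y²
  leading term y²: no divisor's leading term divides it; move y² to the remainder.
  remainder y² ≠ 0; add k_4 = y² to the basis.

The other S-polynomials (S(h_2,k_3), S(h_1,k_4), S(h_2,k_4), S(k_3,k_4)) all reduce to 0 modulo the current basis, so we have a Gröbner basis.
Inter-reduce: drop elements whose leading term is divisible by another's, tail-reduce, and make monic.
Reduced Gröbner basis: {x + 1, y²}.

These coincide, so the ideals are equal.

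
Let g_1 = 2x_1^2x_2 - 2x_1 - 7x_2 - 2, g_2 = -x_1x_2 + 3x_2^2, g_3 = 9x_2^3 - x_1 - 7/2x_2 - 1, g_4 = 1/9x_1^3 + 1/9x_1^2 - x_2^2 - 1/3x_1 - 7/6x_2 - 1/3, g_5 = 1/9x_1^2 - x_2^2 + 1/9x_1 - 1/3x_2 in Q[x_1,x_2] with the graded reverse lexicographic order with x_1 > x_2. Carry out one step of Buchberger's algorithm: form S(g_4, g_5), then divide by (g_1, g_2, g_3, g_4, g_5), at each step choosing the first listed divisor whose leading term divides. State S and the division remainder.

lcm(LM(g_4), LM(g_5)) = x_1^3.
S = (lcm/LT(g_4))·g_4 − (lcm/LT(g_5))·g_5 = 9x_1x_2^2 + 3x_1x_2 - 9x_2^2 - 3x_1 - 21/2x_2 - 3.
Reduce S modulo (g_1, g_2, g_3, g_4, g_5) in that order:
  leading term x_1x_2^2: subtract (-9x_2)·g_2 from 9x_1x_2^2 + 3x_1x_2 - 9x_2^2 - 3x_1 - 21/2x_2 - 3 → 27x_2^3 + 3x_1x_2 - 9x_2^2 - 3x_1 - 21/2x_2 - 3
  leading term x_2^3: subtract (3)·g_3 from 27x_2^3 + 3x_1x_2 - 9x_2^2 - 3x_1 - 21/2x_2 - 3 → 3x_1x_2 - 9x_2^2
  leading term x_1x_2: subtract (-3)·g_2 from 3x_1x_2 - 9x_2^2 → 0
The remainder is 0, so this S-polynomial contributes no new basis element.
This is the inner loop of Buchberger's algorithm — each nonzero remainder becomes a new basis element.

S(g_4, g_5) = 9x_1x_2^2 + 3x_1x_2 - 9x_2^2 - 3x_1 - 21/2x_2 - 3; remainder on division = 0.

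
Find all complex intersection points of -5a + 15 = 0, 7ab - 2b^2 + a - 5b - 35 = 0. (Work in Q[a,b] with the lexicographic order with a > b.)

{(3, 4)}

Compute a lex Gröbner basis by Buchberger's algorithm.
f_1 = -5a + 15, LT = a.
f_2 = 7ab + a - 2b^2 - 5b - 35, LT = ab.

S(f_1,f_2): lcm = ab. S = -1/7a + 2/7b^2 - 16/7b + 5.
  leading term a: subtract (1/35)·f_1 from -1/7a + 2/7b^2 - 16/7b + 5 → 2/7b^2 - 16/7b + 32/7
  leading term b^2: no divisor's leading term divides it; move 2/7b^2 to the remainder.
  leading term b: no divisor's leading term divides it; move -16/7b to the remainder.
  leading term 1: no divisor's leading term divides it; move 32/7 to the remainder.
  remainder 2/7b^2 - 16/7b + 32/7 ≠ 0; add h_3 = 2/7b^2 - 16/7b + 32/7 to the basis.

S(f_1,h_3): leading monomials are coprime, so the S-polynomial reduces to 0 (Buchberger's first criterion).
S(f_2,h_3): lcm = ab^2. S = 57/7ab - 16a - 2/7b^3 - 5/7b^2 - 5b.
  leading term ab: subtract (-57/35b)·f_1 from 57/7ab - 16a - 2/7b^3 - 5/7b^2 - 5b → -16a - 2/7b^3 - 5/7b^2 + 136/7b
  leading term a: subtract (16/5)·f_1 from -16a - 2/7b^3 - 5/7b^2 + 136/7b → -2/7b^3 - 5/7b^2 + 136/7b - 48
  leading term b^3: subtract (-b)·h_3 from -2/7b^3 - 5/7b^2 + 136/7b - 48 → -3b^2 + 24b - 48
  leading term b^2: subtract (-21/2)·h_3 from -3b^2 + 24b - 48 → 0
  remainder 0.

Every S-polynomial of the final basis reduces to 0, so we have a Gröbner basis.
Inter-reduce: drop elements whose leading term is divisible by another's, tail-reduce, and make monic.
Reduced Gröbner basis: {a - 3, b^2 - 8b + 16}.

Since the basis is lex-ordered, b^2 - 8b + 16 is univariate in b. Its roots are {4}. Back-substituting each root into the other basis elements fixes the other coordinates.
  b = 4: the earlier basis element becomes a - 3 = 0, giving a = 3 — point (3, 4).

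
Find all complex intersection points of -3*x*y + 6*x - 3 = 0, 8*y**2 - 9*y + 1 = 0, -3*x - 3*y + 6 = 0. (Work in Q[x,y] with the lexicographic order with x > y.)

{(1, 1)}

Compute a lex Gröbner basis by Buchberger's algorithm.
f_1 = -3*x*y + 6*x - 3, LT = x*y.
f_2 = 8*y**2 - 9*y + 1, LT = y**2.
f_3 = -3*x - 3*y + 6, LT = x.

S(f_1,f_2): lcm = x*y**2. S = -7/8*x*y - 1/8*x + y.
  reduce S modulo (f_1, f_2, f_3):
  remainder 23/8*y - 23/8 ≠ 0; add h_4 = 23/8*y - 23/8 to the basis.

The other S-polynomials (S(f_1,f_3), S(f_2,f_3), S(f_1,h_4), S(f_2,h_4), S(f_3,h_4)) all reduce to 0 modulo the current basis, so we have a Gröbner basis.
Inter-reduce: drop elements whose leading term is divisible by another's, tail-reduce, and make monic.
Reduced Gröbner basis: {x - 1, y - 1}.

Elimination: the polynomial y - 1 lies in the elimination ideal for y, so y ∈ {1}. For each such y, the remaining basis elements (now univariate) give the rest of the solution.
  y = 1: the earlier basis element becomes x - 1 = 0, giving x = 1 — point (1, 1).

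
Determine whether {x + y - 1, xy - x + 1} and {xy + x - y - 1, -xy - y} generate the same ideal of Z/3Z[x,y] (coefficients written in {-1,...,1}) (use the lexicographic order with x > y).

Yes, the ideals are equal.

For a fixed monomial order, each ideal has a unique reduced Gröbner basis; comparing bases decides equality.
Buchberger on the first generating set:
f_1 = x + y - 1, LT = x.
f_2 = xy - x + 1, LT = xy.

S(f_1,f_2): lcm = xy. S = x + y^{2} - y - 1.
  reduce S modulo (f_1, f_2):
  remainder y^{2} + y ≠ 0; add g_3 = y^{2} + y to the basis.

The other S-polynomials (S(f_1,g_3), S(f_2,g_3)) all reduce to 0 modulo the current basis, so we have a Gröbner basis.
Inter-reduce: drop elements whose leading term is divisible by another's, tail-reduce, and make monic.
Reduced Gröbner basis: {x + y - 1, y^{2} + y}.

Buchberger on the second generating set:
h_1 = xy + x - y - 1, LT = xy.
h_2 = -xy - y, LT = xy.

S(h_1,h_2): lcm = xy. S = x + y - 1.
  reduce S modulo (h_1, h_2):
  remainder x + y - 1 ≠ 0; add k_3 = x + y - 1 to the basis.

S(h_1,k_3): lcm = xy. S = x - y^{2} - 1.
  reduce S modulo (h_1, h_2, k_3):
  remainder -y^{2} - y ≠ 0; add k_4 = -y^{2} - y to the basis.

The other S-polynomials (S(h_2,k_3), S(h_1,k_4), S(h_2,k_4), S(k_3,k_4)) all reduce to 0 modulo the current basis, so we have a Gröbner basis.
Inter-reduce: drop elements whose leading term is divisible by another's, tail-reduce, and make monic.
Reduced Gröbner basis: {x + y - 1, y^{2} + y}.

These coincide, so the ideals are equal.
The same test decides containment: I ⊆ J iff every generator of I reduces to 0 modulo a Gröbner basis of J.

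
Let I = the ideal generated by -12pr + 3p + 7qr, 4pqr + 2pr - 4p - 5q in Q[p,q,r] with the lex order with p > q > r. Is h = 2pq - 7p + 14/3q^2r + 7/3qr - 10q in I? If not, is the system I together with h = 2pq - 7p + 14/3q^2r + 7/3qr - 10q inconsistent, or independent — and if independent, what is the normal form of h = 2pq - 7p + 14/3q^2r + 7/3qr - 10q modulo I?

2pq - 7p + 14/3q^2r + 7/3qr - 10q lies in I (it reduces to 0).

First compute the reduced Gröbner basis of I by Buchberger's algorithm.
f_1 = -12pr + 3p + 7qr, LT = pr.
f_2 = 4pqr + 2pr - 4p - 5q, LT = pqr.

S(f_1,f_2): lcm = pqr. S = -1/4pq - 1/2pr + p - 7/12q^2r + 5/4q.
  leading term pq: no divisor's leading term divides it; move -1/4pq to the remainder.
  leading term pr: subtract (1/24)·f_1 from -1/2pr + p - 7/12q^2r + 5/4q → 7/8p - 7/12q^2r - 7/24qr + 5/4q
  leading term p: no divisor's leading term divides it; move 7/8p to the remainder.
  leading term q^2r: no divisor's leading term divides it; move -7/12q^2r to the remainder.
  leading term qr: no divisor's leading term divides it; move -7/24qr to the remainder.
  leading term q: no divisor's leading term divides it; move 5/4q to the remainder.
  remainder -1/4pq + 7/8p - 7/12q^2r - 7/24qr + 5/4q ≠ 0; add k_3 = -1/4pq + 7/8p - 7/12q^2r - 7/24qr + 5/4q to the basis.

S(f_1,k_3): lcm = pqr. S = -1/4pq + 7/2pr - 7/3q^2r^2 - 7/12q^2r - 7/6qr^2 + 5qr.
  leading term pq: subtract (1)·k_3 from -1/4pq + 7/2pr - 7/3q^2r^2 - 7/12q^2r - 7/6qr^2 + 5qr → 7/2pr - 7/8p - 7/3q^2r^2 - 7/6qr^2 + 127/24qr - 5/4q
  leading term pr: subtract (-7/24)·f_1 from 7/2pr - 7/8p - 7/3q^2r^2 - 7/6qr^2 + 127/24qr - 5/4q → -7/3q^2r^2 - 7/6qr^2 + 22/3qr - 5/4q
  leading term q^2r^2: no divisor's leading term divides it; move -7/3q^2r^2 to the remainder.
  leading term qr^2: no divisor's leading term divides it; move -7/6qr^2 to the remainder.
  leading term qr: no divisor's leading term divides it; move 22/3qr to the remainder.
  leading term q: no divisor's leading term divides it; move -5/4q to the remainder.
  remainder -7/3q^2r^2 - 7/6qr^2 + 22/3qr - 5/4q ≠ 0; add k_4 = -7/3q^2r^2 - 7/6qr^2 + 22/3qr - 5/4q to the basis.

The other S-polynomials (S(f_2,k_3), S(f_1,k_4), S(f_2,k_4), S(k_3,k_4)) all reduce to 0 modulo the current basis, so we have a Gröbner basis.
Inter-reduce: drop elements whose leading term is divisible by another's, tail-reduce, and make monic.
Reduced Gröbner basis: {pq - 7/2p + 7/3q^2r + 7/6qr - 5q, pr - 1/4p - 7/12qr, q^2r^2 + 1/2qr^2 - 22/7qr + 15/28q}.
Label its elements g_1 = pq - 7/2p + 7/3q^2r + 7/6qr - 5q, g_2 = pr - 1/4p - 7/12qr, g_3 = q^2r^2 + 1/2qr^2 - 22/7qr + 15/28q.

Reduce h = 2pq - 7p + 14/3q^2r + 7/3qr - 10q modulo G:
  leading term pq: subtract (2)·g_1 from 2pq - 7p + 14/3q^2r + 7/3qr - 10q → 0
  normal form = 0.
Since the normal form is 0, h ∈ I.

Ideal membership is decidable via reduction modulo a Gröbner basis.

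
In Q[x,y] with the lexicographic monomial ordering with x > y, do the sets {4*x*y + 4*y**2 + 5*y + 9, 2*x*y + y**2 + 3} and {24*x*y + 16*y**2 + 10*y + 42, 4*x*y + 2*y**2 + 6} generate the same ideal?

Since reduced Gröbner bases are canonical representatives of ideals under a given ordering, it suffices to compute and compare them.
Buchberger on the first generating set:
f_1 = 4*x*y + 4*y**2 + 5*y + 9, LT = x*y.
f_2 = 2*x*y + y**2 + 3, LT = x*y.

S(f_1,f_2): lcm = x*y. S = 1/2*y**2 + 5/4*y + 3/4.
  leading term y**2: no divisor's leading term divides it; move 1/2*y**2 to the remainder.
  leading term y: no divisor's leading term divides it; move 5/4*y to the remainder.
  leading term 1: no divisor's leading term divides it; move 3/4 to the remainder.
  remainder 1/2*y**2 + 5/4*y + 3/4 ≠ 0; add g_3 = 1/2*y**2 + 5/4*y + 3/4 to the basis.

S(f_1,g_3): lcm = x*y**2. S = -5/2*x*y - 3/2*x + y**3 + 5/4*y**2 + 9/4*y.
  leading term x*y: subtract (-5/8)·f_1 from -5/2*x*y - 3/2*x + y**3 + 5/4*y**2 + 9/4*y → -3/2*x + y**3 + 15/4*y**2 + 43/8*y + 45/8
  leading term x: no divisor's leading term divides it; move -3/2*x to the remainder.
  leading term y**3: subtract (2*y)·g_3 from y**3 + 15/4*y**2 + 43/8*y + 45/8 → 5/4*y**2 + 31/8*y + 45/8
  leading term y**2: subtract (5/2)·g_3 from 5/4*y**2 + 31/8*y + 45/8 → 3/4*y + 15/4
  leading term y: no divisor's leading term divides it; move 3/4*y to the remainder.
  leading term 1: no divisor's leading term divides it; move 15/4 to the remainder.
  remainder -3/2*x + 3/4*y + 15/4 ≠ 0; add g_4 = -3/2*x + 3/4*y + 15/4 to the basis.

The other S-polynomials (S(f_2,g_3), S(f_1,g_4), S(f_2,g_4), S(g_3,g_4)) all reduce to 0 modulo the current basis, so we have a Gröbner basis.
Inter-reduce: drop elements whose leading term is divisible by another's, tail-reduce, and make monic.
Reduced Gröbner basis: {x - 1/2*y - 5/2, y**2 + 5/2*y + 3/2}.

Buchberger on the second generating set:
h_1 = 24*x*y + 16*y**2 + 10*y + 42, LT = x*y.
h_2 = 4*x*y + 2*y**2 + 6, LT = x*y.

S(h_1,h_2): lcm = x*y. S = 1/6*y**2 + 5/12*y + 1/4.
  leading term y**2: no divisor's leading term divides it; move 1/6*y**2 to the remainder.
  leading term y: no divisor's leading term divides it; move 5/12*y to the remainder.
  leading term 1: no divisor's leading term divides it; move 1/4 to the remainder.
  remainder 1/6*y**2 + 5/12*y + 1/4 ≠ 0; add k_3 = 1/6*y**2 + 5/12*y + 1/4 to the basis.

S(h_1,k_3): lcm = x*y**2. S = -5/2*x*y - 3/2*x + 2/3*y**3 + 5/12*y**2 + 7/4*y.
  leading term x*y: subtract (-5/48)·h_1 from -5/2*x*y - 3/2*x + 2/3*y**3 + 5/12*y**2 + 7/4*y → -3/2*x + 2/3*y**3 + 25/12*y**2 + 67/24*y + 35/8
  leading term x: no divisor's leading term divides it; move -3/2*x to the remainder.
  leading term y**3: subtract (4*y)·k_3 from 2/3*y**3 + 25/12*y**2 + 67/24*y + 35/8 → 5/12*y**2 + 43/24*y + 35/8
  leading term y**2: subtract (5/2)·k_3 from 5/12*y**2 + 43/24*y + 35/8 → 3/4*y + 15/4
  leading term y: no divisor's leading term divides it; move 3/4*y to the remainder.
  leading term 1: no divisor's leading term divides it; move 15/4 to the remainder.
  remainder -3/2*x + 3/4*y + 15/4 ≠ 0; add k_4 = -3/2*x + 3/4*y + 15/4 to the basis.

The other S-polynomials (S(h_2,k_3), S(h_1,k_4), S(h_2,k_4), S(k_3,k_4)) all reduce to 0 modulo the current basis, so we have a Gröbner basis.
Inter-reduce: drop elements whose leading term is divisible by another's, tail-reduce, and make monic.
Reduced Gröbner basis: {x - 1/2*y - 5/2, y**2 + 5/2*y + 3/2}.

Same reduced basis, so the two generating sets span the same ideal.

Yes, the ideals are equal.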